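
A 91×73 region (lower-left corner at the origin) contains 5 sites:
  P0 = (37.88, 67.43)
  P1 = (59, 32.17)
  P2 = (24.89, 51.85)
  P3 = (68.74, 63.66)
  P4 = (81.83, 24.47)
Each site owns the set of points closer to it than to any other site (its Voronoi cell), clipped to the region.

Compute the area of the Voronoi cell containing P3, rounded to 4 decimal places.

Area of P3's cell: 976.2873

1. box [0,91]×[0,73]: [(0, 0) (91, 0) (91, 73) (0, 73)]
2. ⊥bis P3·P0 via (53.31,65.545): [(45.3027, 0) (91, 0) (91, 73) (54.2207, 73)]  |A|=3010.3938
3. ⊥bis P3·P1 via (63.87,47.915): [(51.6191, 51.7042) (91, 39.5236) (91, 73) (54.2207, 73)]  |A|=1050.7863
4. ⊥bis P3·P2 via (46.815,57.755): [(51.6191, 51.7042) (91, 39.5236) (91, 73) (54.2207, 73)]  |A|=1050.7863
5. ⊥bis P3·P4 via (75.285,44.065): [(51.6191, 51.7042) (75.7813, 44.2308) (91, 49.314) (91, 73) (54.2207, 73)]  |A|=976.2873
6. canonical 5-gon: [(51.6191, 51.7042) (75.7813, 44.2308) (91, 49.314) (91, 73) (54.2207, 73)]
7. shoelace: 976.2873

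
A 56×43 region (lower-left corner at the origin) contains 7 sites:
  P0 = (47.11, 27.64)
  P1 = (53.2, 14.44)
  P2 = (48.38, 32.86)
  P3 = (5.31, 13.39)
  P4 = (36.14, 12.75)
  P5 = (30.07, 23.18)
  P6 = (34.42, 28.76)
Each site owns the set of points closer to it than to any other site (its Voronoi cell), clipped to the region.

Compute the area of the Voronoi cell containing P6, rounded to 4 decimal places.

Area of P6's cell: 341.0241

1. box [0,56]×[0,43]: [(0, 0) (56, 0) (56, 43) (0, 43)]
2. ⊥bis P6·P0 via (40.765,28.2): [(0, 0) (38.2761, 0) (42.0712, 43) (0, 43)]  |A|=1727.4677
3. ⊥bis P6·P1 via (43.81,21.6): [(0, 0) (27.3397, 0) (39.7077, 16.22) (42.0712, 43) (0, 43)]  |A|=1638.7737
4. ⊥bis P6·P2 via (41.4,30.81): [(0, 0) (27.3397, 0) (39.7077, 16.22) (41.0889, 31.8694) (37.8198, 43) (0, 43)]  |A|=1615.1135
5. ⊥bis P6·P3 via (19.865,21.075): [(29.498, 2.8305) (39.7077, 16.22) (41.0889, 31.8694) (37.8198, 43) (8.2887, 43)]  |A|=775.7373
6. ⊥bis P6·P4 via (35.28,20.755): [(20.8524, 19.205) (40.1541, 21.2786) (41.0889, 31.8694) (37.8198, 43) (8.2887, 43)]  |A|=585.9106
7. ⊥bis P6·P5 via (32.245,25.97): [(38.4919, 21.1001) (40.1541, 21.2786) (41.0889, 31.8694) (37.8198, 43) (10.3996, 43)]  |A|=341.0241
8. canonical 5-gon: [(38.4919, 21.1001) (40.1541, 21.2786) (41.0889, 31.8694) (37.8198, 43) (10.3996, 43)]
9. shoelace: 341.0241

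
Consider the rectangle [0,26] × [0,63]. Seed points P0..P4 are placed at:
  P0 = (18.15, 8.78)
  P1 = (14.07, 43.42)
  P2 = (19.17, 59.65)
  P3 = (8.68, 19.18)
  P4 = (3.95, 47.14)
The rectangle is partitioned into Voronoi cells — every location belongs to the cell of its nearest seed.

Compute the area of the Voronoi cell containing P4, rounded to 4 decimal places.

Area of P4's cell: 243.5565

1. box [0,26]×[0,63]: [(0, 0) (26, 0) (26, 63) (0, 63)]
2. ⊥bis P4·P0 via (11.05,27.96): [(0, 23.8695) (26, 33.4942) (26, 63) (0, 63)]  |A|=892.272
3. ⊥bis P4·P1 via (9.01,45.28): [(0, 23.8695) (1.3193, 24.3579) (15.5237, 63) (0, 63)]  |A|=325.7455
4. ⊥bis P4·P2 via (11.56,53.395): [(0, 23.8695) (1.3193, 24.3579) (11.8592, 53.031) (3.6652, 63) (0, 63)]  |A|=266.637
5. ⊥bis P4·P3 via (6.315,33.16): [(0, 32.0917) (4.4381, 32.8425) (11.8592, 53.031) (3.6652, 63) (0, 63)]  |A|=243.5565
6. canonical 5-gon: [(0, 32.0917) (4.4381, 32.8425) (11.8592, 53.031) (3.6652, 63) (0, 63)]
7. shoelace: 243.5565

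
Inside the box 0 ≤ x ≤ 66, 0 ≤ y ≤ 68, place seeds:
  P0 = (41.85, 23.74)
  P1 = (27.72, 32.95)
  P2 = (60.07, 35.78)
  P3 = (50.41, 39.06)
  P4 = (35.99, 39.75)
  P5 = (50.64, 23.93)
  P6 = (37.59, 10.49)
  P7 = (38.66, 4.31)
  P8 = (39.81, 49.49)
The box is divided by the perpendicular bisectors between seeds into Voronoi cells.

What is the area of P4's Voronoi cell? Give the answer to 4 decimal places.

1. box [0,66]×[0,68]: [(0, 0) (66, 0) (66, 68) (0, 68)]
2. ⊥bis P4·P0 via (38.92,31.745): [(0, 17.4995) (66, 41.6569) (66, 68) (0, 68)]  |A|=2535.8418
3. ⊥bis P4·P1 via (31.855,36.35): [(36.3999, 30.8226) (66, 41.6569) (66, 68) (5.8308, 68)]  |A|=1508.3469
4. ⊥bis P4·P2 via (48.03,37.765): [(36.3999, 30.8226) (47.5588, 34.907) (53.0148, 68) (5.8308, 68)]  |A|=1050.587
5. ⊥bis P4·P3 via (43.2,39.405): [(36.3999, 30.8226) (42.9032, 33.2029) (44.5683, 68) (5.8308, 68)]  |A|=831.2457
6. ⊥bis P4·P5 via (43.315,31.84): [(36.3999, 30.8226) (42.9032, 33.2029) (44.5683, 68) (5.8308, 68)]  |A|=831.2457
7. ⊥bis P4·P6 via (36.79,25.12): [(36.3999, 30.8226) (42.9032, 33.2029) (44.5683, 68) (5.8308, 68)]  |A|=831.2457
8. ⊥bis P4·P7 via (37.325,22.03): [(36.3999, 30.8226) (42.9032, 33.2029) (44.5683, 68) (5.8308, 68)]  |A|=831.2457
9. ⊥bis P4·P8 via (37.9,44.62): [(18.941, 52.0556) (36.3999, 30.8226) (42.9032, 33.2029) (43.3473, 42.4836)]  |A|=205.2
10. canonical 4-gon: [(18.941, 52.0556) (36.3999, 30.8226) (42.9032, 33.2029) (43.3473, 42.4836)]
11. shoelace: 205.2

Area of P4's cell: 205.2000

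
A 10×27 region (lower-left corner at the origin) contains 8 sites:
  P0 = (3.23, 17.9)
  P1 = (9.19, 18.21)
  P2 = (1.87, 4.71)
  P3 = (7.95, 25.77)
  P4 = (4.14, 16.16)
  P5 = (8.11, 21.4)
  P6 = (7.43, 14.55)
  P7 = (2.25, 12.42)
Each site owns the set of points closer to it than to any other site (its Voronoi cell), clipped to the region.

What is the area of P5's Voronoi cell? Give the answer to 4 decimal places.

1. box [0,10]×[0,27]: [(0, 0) (10, 0) (10, 27) (0, 27)]
2. ⊥bis P5·P0 via (5.67,19.65): [(10, 13.6127) (10, 27) (0.3985, 27)]  |A|=64.269
3. ⊥bis P5·P1 via (8.65,19.805): [(6.1628, 18.9629) (10, 20.2621) (10, 27) (0.3985, 27)]  |A|=51.5115
4. ⊥bis P5·P2 via (4.99,13.055): [(6.1628, 18.9629) (10, 20.2621) (10, 27) (0.3985, 27)]  |A|=51.5115
5. ⊥bis P5·P3 via (8.03,23.585): [(2.9804, 23.4001) (6.1628, 18.9629) (10, 20.2621) (10, 23.6571)]  |A|=22.4965
6. ⊥bis P5·P4 via (6.125,18.78): [(2.9804, 23.4001) (6.1628, 18.9629) (10, 20.2621) (10, 23.6571)]  |A|=22.4965
7. ⊥bis P5·P6 via (7.77,17.975): [(2.9804, 23.4001) (6.1628, 18.9629) (10, 20.2621) (10, 23.6571)]  |A|=22.4965
8. ⊥bis P5·P7 via (5.18,16.91): [(2.9804, 23.4001) (6.1628, 18.9629) (10, 20.2621) (10, 23.6571)]  |A|=22.4965
9. canonical 4-gon: [(2.9804, 23.4001) (6.1628, 18.9629) (10, 20.2621) (10, 23.6571)]
10. shoelace: 22.4965

Area of P5's cell: 22.4965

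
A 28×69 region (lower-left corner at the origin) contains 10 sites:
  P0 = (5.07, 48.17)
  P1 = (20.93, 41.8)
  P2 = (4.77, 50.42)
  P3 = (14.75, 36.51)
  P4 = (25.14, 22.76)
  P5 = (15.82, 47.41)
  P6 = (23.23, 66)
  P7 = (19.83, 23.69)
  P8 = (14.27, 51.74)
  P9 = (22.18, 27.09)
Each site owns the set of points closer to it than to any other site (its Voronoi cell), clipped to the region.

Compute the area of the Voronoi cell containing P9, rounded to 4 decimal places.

Area of P9's cell: 86.0891

1. box [0,28]×[0,69]: [(0, 0) (28, 0) (28, 69) (0, 69)]
2. ⊥bis P9·P0 via (13.625,37.63): [(0, 26.571) (0, 0) (28, 0) (28, 49.2978)]  |A|=1062.1625
3. ⊥bis P9·P1 via (21.555,34.445): [(8.3148, 33.3199) (0, 26.571) (0, 0) (28, 0) (28, 34.9927)]  |A|=921.3636
4. ⊥bis P9·P2 via (13.475,38.755): [(8.3148, 33.3199) (0, 26.571) (0, 0) (28, 0) (28, 34.9927)]  |A|=921.3636
5. ⊥bis P9·P3 via (18.465,31.8): [(21.8502, 34.4701) (0, 17.2358) (0, 0) (28, 0) (28, 34.9927)]  |A|=778.4826
6. ⊥bis P9·P4 via (23.66,24.925): [(21.8502, 34.4701) (0, 17.2358) (0, 8.751) (28, 27.8918) (28, 34.9927)]  |A|=265.4835
7. ⊥bis P9·P5 via (19,37.25): [(21.8502, 34.4701) (0, 17.2358) (0, 8.751) (28, 27.8918) (28, 34.9927)]  |A|=265.4835
8. ⊥bis P9·P6 via (22.705,46.545): [(21.8502, 34.4701) (0, 17.2358) (0, 8.751) (28, 27.8918) (28, 34.9927)]  |A|=265.4835
9. ⊥bis P9·P7 via (21.005,25.39): [(21.8502, 34.4701) (15.32, 29.3194) (22.6634, 24.2437) (28, 27.8918) (28, 34.9927)]  |A|=86.0891
10. ⊥bis P9·P8 via (18.225,39.415): [(21.8502, 34.4701) (15.32, 29.3194) (22.6634, 24.2437) (28, 27.8918) (28, 34.9927)]  |A|=86.0891
11. canonical 5-gon: [(21.8502, 34.4701) (15.32, 29.3194) (22.6634, 24.2437) (28, 27.8918) (28, 34.9927)]
12. shoelace: 86.0891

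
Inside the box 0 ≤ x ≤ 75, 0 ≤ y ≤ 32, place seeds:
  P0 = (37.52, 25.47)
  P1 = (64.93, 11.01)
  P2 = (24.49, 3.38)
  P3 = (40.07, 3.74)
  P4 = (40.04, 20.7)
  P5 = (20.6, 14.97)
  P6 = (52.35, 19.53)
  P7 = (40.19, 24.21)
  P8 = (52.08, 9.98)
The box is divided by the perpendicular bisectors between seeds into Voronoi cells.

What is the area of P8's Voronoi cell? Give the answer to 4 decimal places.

Area of P8's cell: 186.6623

1. box [0,75]×[0,32]: [(0, 0) (75, 0) (75, 32) (0, 32)]
2. ⊥bis P8·P0 via (44.8,17.725): [(25.9428, 0) (75, 0) (75, 32) (59.9868, 32)]  |A|=1025.1258
3. ⊥bis P8·P1 via (58.505,10.495): [(57.0058, 29.198) (25.9428, 0) (59.3462, 0)]  |A|=487.6565
4. ⊥bis P8·P2 via (38.285,6.68): [(57.0058, 29.198) (37.3239, 10.6977) (39.883, 0) (59.3462, 0)]  |A|=413.0926
5. ⊥bis P8·P3 via (46.075,6.86): [(57.0058, 29.198) (41.8638, 14.9651) (49.6392, 0) (59.3462, 0)]  |A|=310.3468
6. ⊥bis P8·P4 via (46.06,15.34): [(57.1209, 27.7629) (43.2872, 12.2257) (49.6392, 0) (59.3462, 0)]  |A|=268.6573
7. ⊥bis P8·P5 via (36.34,12.475): [(57.1209, 27.7629) (43.2872, 12.2257) (49.6392, 0) (59.3462, 0)]  |A|=268.6573
8. ⊥bis P8·P6 via (52.215,14.755): [(58.177, 14.5864) (45.7031, 14.9391) (43.2872, 12.2257) (49.6392, 0) (59.3462, 0)]  |A|=186.6623
9. ⊥bis P8·P7 via (46.135,17.095): [(58.177, 14.5864) (45.7031, 14.9391) (43.2872, 12.2257) (49.6392, 0) (59.3462, 0)]  |A|=186.6623
10. canonical 5-gon: [(58.177, 14.5864) (45.7031, 14.9391) (43.2872, 12.2257) (49.6392, 0) (59.3462, 0)]
11. shoelace: 186.6623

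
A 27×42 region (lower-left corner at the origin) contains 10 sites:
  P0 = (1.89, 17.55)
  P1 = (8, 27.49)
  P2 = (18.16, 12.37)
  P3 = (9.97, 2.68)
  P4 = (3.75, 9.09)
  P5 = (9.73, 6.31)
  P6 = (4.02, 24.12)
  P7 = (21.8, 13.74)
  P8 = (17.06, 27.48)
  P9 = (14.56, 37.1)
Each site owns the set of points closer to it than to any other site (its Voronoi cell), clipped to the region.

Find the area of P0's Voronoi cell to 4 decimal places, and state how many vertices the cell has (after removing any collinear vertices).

Area of P0's cell: 65.6701 (4 vertices)

1. box [0,27]×[0,42]: [(0, 0) (27, 0) (27, 42) (0, 42)]
2. ⊥bis P0·P1 via (4.945,22.52): [(0, 25.5596) (0, 0) (27, 0) (27, 8.9631)]  |A|=466.0563
3. ⊥bis P0·P2 via (10.025,14.96): [(11.2065, 18.6711) (0, 25.5596) (0, 0) (5.2621, 0)]  |A|=192.3418
4. ⊥bis P0·P3 via (5.93,10.115): [(9.0164, 11.7921) (11.2065, 18.6711) (0, 25.5596) (0, 6.8928)]  |A|=130.2424
5. ⊥bis P0·P4 via (2.82,13.32): [(10.0059, 14.8999) (11.2065, 18.6711) (0, 25.5596) (0, 12.7)]  |A|=89.6025
6. ⊥bis P0·P5 via (5.81,11.93): [(10.0059, 14.8999) (11.2065, 18.6711) (0, 25.5596) (0, 12.7)]  |A|=89.6025
7. ⊥bis P0·P6 via (2.955,20.835): [(10.0059, 14.8999) (11.059, 18.2077) (0, 21.793) (0, 12.7)]  |A|=65.6701
8. ⊥bis P0·P7 via (11.845,15.645): [(10.0059, 14.8999) (11.059, 18.2077) (0, 21.793) (0, 12.7)]  |A|=65.6701
9. ⊥bis P0·P8 via (9.475,22.515): [(10.0059, 14.8999) (11.059, 18.2077) (0, 21.793) (0, 12.7)]  |A|=65.6701
10. ⊥bis P0·P9 via (8.225,27.325): [(10.0059, 14.8999) (11.059, 18.2077) (0, 21.793) (0, 12.7)]  |A|=65.6701
11. canonical 4-gon: [(10.0059, 14.8999) (11.059, 18.2077) (0, 21.793) (0, 12.7)]
12. shoelace: 65.6701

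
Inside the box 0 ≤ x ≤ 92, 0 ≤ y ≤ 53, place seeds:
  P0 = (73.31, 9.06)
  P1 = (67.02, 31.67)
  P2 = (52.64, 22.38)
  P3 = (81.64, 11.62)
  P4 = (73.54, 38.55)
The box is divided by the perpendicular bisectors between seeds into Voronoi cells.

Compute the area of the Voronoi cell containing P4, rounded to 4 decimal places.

Area of P4's cell: 692.1422

1. box [0,92]×[0,53]: [(0, 0) (92, 0) (92, 53) (0, 53)]
2. ⊥bis P4·P0 via (73.425,23.805): [(0, 24.3777) (92, 23.6601) (92, 53) (0, 53)]  |A|=2666.2617
3. ⊥bis P4·P1 via (70.28,35.11): [(82.2821, 23.7359) (92, 23.6601) (92, 53) (51.4022, 53)]  |A|=736.5895
4. ⊥bis P4·P2 via (63.09,30.465): [(82.2821, 23.7359) (92, 23.6601) (92, 53) (51.4022, 53)]  |A|=736.5895
5. ⊥bis P4·P3 via (77.59,25.085): [(80.0711, 25.8313) (92, 29.4192) (92, 53) (51.4022, 53)]  |A|=692.1422
6. canonical 4-gon: [(80.0711, 25.8313) (92, 29.4192) (92, 53) (51.4022, 53)]
7. shoelace: 692.1422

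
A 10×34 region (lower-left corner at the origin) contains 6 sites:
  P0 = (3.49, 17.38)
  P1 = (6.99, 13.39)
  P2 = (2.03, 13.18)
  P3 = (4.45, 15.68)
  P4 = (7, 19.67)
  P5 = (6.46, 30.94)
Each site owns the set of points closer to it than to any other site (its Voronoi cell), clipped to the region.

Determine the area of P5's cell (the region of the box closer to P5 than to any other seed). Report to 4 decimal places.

Area of P5's cell: 87.6453

1. box [0,10]×[0,34]: [(0, 0) (10, 0) (10, 34) (0, 34)]
2. ⊥bis P5·P0 via (4.975,24.16): [(0, 25.2497) (10, 23.0594) (10, 34) (0, 34)]  |A|=98.4548
3. ⊥bis P5·P1 via (6.725,22.165): [(0, 25.2497) (10, 23.0594) (10, 34) (0, 34)]  |A|=98.4548
4. ⊥bis P5·P2 via (4.245,22.06): [(0, 25.2497) (10, 23.0594) (10, 34) (0, 34)]  |A|=98.4548
5. ⊥bis P5·P3 via (5.455,23.31): [(0, 25.2497) (10, 23.0594) (10, 34) (0, 34)]  |A|=98.4548
6. ⊥bis P5·P4 via (6.73,25.305): [(0, 25.2497) (1.0007, 25.0305) (10, 25.4617) (10, 34) (0, 34)]  |A|=87.6453
7. canonical 5-gon: [(0, 25.2497) (1.0007, 25.0305) (10, 25.4617) (10, 34) (0, 34)]
8. shoelace: 87.6453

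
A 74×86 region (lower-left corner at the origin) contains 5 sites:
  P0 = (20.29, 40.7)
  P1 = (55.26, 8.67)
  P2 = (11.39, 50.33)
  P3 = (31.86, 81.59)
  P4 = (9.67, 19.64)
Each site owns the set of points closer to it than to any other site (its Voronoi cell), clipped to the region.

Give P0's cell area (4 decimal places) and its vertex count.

Area of P0's cell: 1139.0569 (4 vertices)

1. box [0,74]×[0,86]: [(0, 0) (74, 0) (74, 86) (0, 86)]
2. ⊥bis P0·P1 via (37.775,24.685): [(0, 0) (15.1653, 0) (74, 64.2351) (74, 86) (0, 86)]  |A|=4474.3755
3. ⊥bis P0·P2 via (15.84,45.515): [(0, 30.8757) (0, 0) (15.1653, 0) (74, 64.2351) (74, 86) (59.6457, 86)]  |A|=2830.4138
4. ⊥bis P0·P3 via (26.075,61.145): [(31.1869, 59.6986) (0, 30.8757) (0, 0) (15.1653, 0) (61.8882, 51.0115)]  |A|=1920.1343
5. ⊥bis P0·P4 via (14.98,30.17): [(31.1869, 59.6986) (4.7941, 35.3065) (34.0095, 20.5739) (61.8882, 51.0115)]  |A|=1139.0569
6. canonical 4-gon: [(31.1869, 59.6986) (4.7941, 35.3065) (34.0095, 20.5739) (61.8882, 51.0115)]
7. shoelace: 1139.0569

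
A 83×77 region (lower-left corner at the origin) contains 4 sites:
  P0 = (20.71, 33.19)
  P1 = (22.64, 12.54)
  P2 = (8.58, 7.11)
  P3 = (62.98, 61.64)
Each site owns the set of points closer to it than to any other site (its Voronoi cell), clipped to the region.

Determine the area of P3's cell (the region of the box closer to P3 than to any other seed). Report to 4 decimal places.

Area of P3's cell: 2531.7939

1. box [0,83]×[0,77]: [(0, 0) (83, 0) (83, 77) (0, 77)]
2. ⊥bis P3·P0 via (41.845,47.415): [(73.7579, 0) (83, 0) (83, 77) (21.9327, 77)]  |A|=2706.9136
3. ⊥bis P3·P1 via (42.81,37.09): [(56.1969, 26.0915) (83, 4.0704) (83, 77) (21.9327, 77)]  |A|=2531.7939
4. ⊥bis P3·P2 via (35.78,34.375): [(56.1969, 26.0915) (83, 4.0704) (83, 77) (21.9327, 77)]  |A|=2531.7939
5. canonical 4-gon: [(56.1969, 26.0915) (83, 4.0704) (83, 77) (21.9327, 77)]
6. shoelace: 2531.7939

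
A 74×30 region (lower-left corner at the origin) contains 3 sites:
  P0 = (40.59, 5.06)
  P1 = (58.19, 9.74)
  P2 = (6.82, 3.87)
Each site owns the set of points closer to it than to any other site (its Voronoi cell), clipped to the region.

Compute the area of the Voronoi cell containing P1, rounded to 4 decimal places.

Area of P1's cell: 798.9273

1. box [0,74]×[0,30]: [(0, 0) (74, 0) (74, 30) (0, 30)]
2. ⊥bis P1·P0 via (49.39,7.4): [(51.3577, 0) (74, 0) (74, 30) (43.3805, 30)]  |A|=798.9273
3. ⊥bis P1·P2 via (32.505,6.805): [(51.3577, 0) (74, 0) (74, 30) (43.3805, 30)]  |A|=798.9273
4. canonical 4-gon: [(51.3577, 0) (74, 0) (74, 30) (43.3805, 30)]
5. shoelace: 798.9273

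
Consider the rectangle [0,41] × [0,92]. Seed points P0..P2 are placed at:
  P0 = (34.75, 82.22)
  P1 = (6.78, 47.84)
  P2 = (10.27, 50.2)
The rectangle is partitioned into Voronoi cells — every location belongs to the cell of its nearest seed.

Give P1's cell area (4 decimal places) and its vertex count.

Area of P1's cell: 1283.7595 (4 vertices)

1. box [0,41]×[0,92]: [(0, 0) (41, 0) (41, 92) (0, 92)]
2. ⊥bis P1·P0 via (20.765,65.03): [(0, 81.9235) (0, 0) (41, 0) (41, 48.5677)]  |A|=2675.0693
3. ⊥bis P1·P2 via (8.525,49.02): [(0, 61.6269) (0, 0) (41, 0) (41, 0.9955)]  |A|=1283.7595
4. canonical 4-gon: [(0, 61.6269) (0, 0) (41, 0) (41, 0.9955)]
5. shoelace: 1283.7595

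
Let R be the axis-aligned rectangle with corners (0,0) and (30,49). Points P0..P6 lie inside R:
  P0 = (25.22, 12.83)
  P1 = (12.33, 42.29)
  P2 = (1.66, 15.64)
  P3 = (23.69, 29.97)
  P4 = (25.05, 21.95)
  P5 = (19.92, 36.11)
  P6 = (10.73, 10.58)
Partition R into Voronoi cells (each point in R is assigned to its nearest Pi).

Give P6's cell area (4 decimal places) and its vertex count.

1. box [0,30]×[0,49]: [(0, 0) (30, 0) (30, 49) (0, 49)]
2. ⊥bis P6·P0 via (17.975,11.705): [(0, 0) (19.7925, 0) (12.1839, 49) (0, 49)]  |A|=783.4217
3. ⊥bis P6·P1 via (11.53,26.435): [(0, 27.0168) (0, 0) (19.7925, 0) (15.7206, 26.2236)]  |A|=471.8749
4. ⊥bis P6·P2 via (6.195,13.11): [(13.5713, 26.332) (0, 2.0055) (0, 0) (19.7925, 0) (15.7206, 26.2236)]  |A|=302.157
5. ⊥bis P6·P3 via (17.21,20.275): [(12.0983, 23.6916) (0, 2.0055) (0, 0) (19.7925, 0) (16.5787, 20.6969)]  |A|=288.1438
6. ⊥bis P6·P4 via (17.89,16.265): [(12.055, 23.6139) (0, 2.0055) (0, 0) (19.7925, 0) (17.1154, 17.2405)]  |A|=280.8698
7. ⊥bis P6·P5 via (15.325,23.345): [(12.055, 23.6139) (0, 2.0055) (0, 0) (19.7925, 0) (17.1154, 17.2405)]  |A|=280.8698
8. canonical 5-gon: [(12.055, 23.6139) (0, 2.0055) (0, 0) (19.7925, 0) (17.1154, 17.2405)]
9. shoelace: 280.8698

Area of P6's cell: 280.8698 (5 vertices)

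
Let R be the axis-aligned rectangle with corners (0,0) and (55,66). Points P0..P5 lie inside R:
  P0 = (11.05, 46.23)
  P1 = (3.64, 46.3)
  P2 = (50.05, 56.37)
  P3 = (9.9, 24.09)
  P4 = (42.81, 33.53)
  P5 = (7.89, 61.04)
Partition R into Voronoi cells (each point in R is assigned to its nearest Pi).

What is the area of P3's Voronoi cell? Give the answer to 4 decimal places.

1. box [0,55]×[0,66]: [(0, 0) (55, 0) (55, 66) (0, 66)]
2. ⊥bis P3·P0 via (10.475,35.16): [(0, 35.7041) (0, 0) (55, 0) (55, 32.8473)]  |A|=1885.1626
3. ⊥bis P3·P1 via (6.77,35.195): [(7.2417, 35.3279) (0, 33.2868) (0, 0) (55, 0) (55, 32.8473)]  |A|=1876.4101
4. ⊥bis P3·P2 via (29.975,40.23): [(35.0787, 33.882) (7.2417, 35.3279) (0, 33.2868) (0, 0) (55, 0) (55, 9.1038)]  |A|=1639.9094
5. ⊥bis P3·P4 via (26.355,28.81): [(24.7462, 34.4187) (7.2417, 35.3279) (0, 33.2868) (0, 0) (34.6189, 0)]  |A|=1028.7874
6. ⊥bis P3·P5 via (8.895,42.565): [(24.7462, 34.4187) (7.2417, 35.3279) (0, 33.2868) (0, 0) (34.6189, 0)]  |A|=1028.7874
7. canonical 5-gon: [(24.7462, 34.4187) (7.2417, 35.3279) (0, 33.2868) (0, 0) (34.6189, 0)]
8. shoelace: 1028.7874

Area of P3's cell: 1028.7874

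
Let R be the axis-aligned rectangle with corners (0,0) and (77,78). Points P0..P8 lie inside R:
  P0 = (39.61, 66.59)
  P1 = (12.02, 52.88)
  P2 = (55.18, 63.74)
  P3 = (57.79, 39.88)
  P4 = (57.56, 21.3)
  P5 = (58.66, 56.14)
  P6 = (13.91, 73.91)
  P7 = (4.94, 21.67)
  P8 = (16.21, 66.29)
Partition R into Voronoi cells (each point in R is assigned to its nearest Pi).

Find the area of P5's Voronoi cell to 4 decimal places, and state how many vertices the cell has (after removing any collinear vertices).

Area of P5's cell: 453.0931 (4 vertices)

1. box [0,77]×[0,78]: [(0, 0) (77, 0) (77, 78) (0, 78)]
2. ⊥bis P5·P0 via (49.135,61.365): [(15.4728, 0) (77, 0) (77, 78) (58.2602, 78)]  |A|=3130.4102
3. ⊥bis P5·P1 via (35.34,54.51): [(36.4741, 38.2846) (39.1501, 0) (77, 0) (77, 78) (58.2602, 78)]  |A|=2677.1729
4. ⊥bis P5·P2 via (56.92,59.94): [(45.4797, 54.7016) (36.4741, 38.2846) (39.1501, 0) (77, 0) (77, 69.1345)]  |A|=2319.1482
5. ⊥bis P5·P3 via (58.225,48.01): [(45.4797, 54.7016) (42.2771, 48.8633) (77, 47.0054) (77, 69.1345)]  |A|=453.0931
6. ⊥bis P5·P4 via (58.11,38.72): [(45.4797, 54.7016) (42.2771, 48.8633) (77, 47.0054) (77, 69.1345)]  |A|=453.0931
7. ⊥bis P5·P6 via (36.285,65.025): [(45.4797, 54.7016) (42.2771, 48.8633) (77, 47.0054) (77, 69.1345)]  |A|=453.0931
8. ⊥bis P5·P7 via (31.8,38.905): [(45.4797, 54.7016) (42.2771, 48.8633) (77, 47.0054) (77, 69.1345)]  |A|=453.0931
9. ⊥bis P5·P8 via (37.435,61.215): [(45.4797, 54.7016) (42.2771, 48.8633) (77, 47.0054) (77, 69.1345)]  |A|=453.0931
10. canonical 4-gon: [(45.4797, 54.7016) (42.2771, 48.8633) (77, 47.0054) (77, 69.1345)]
11. shoelace: 453.0931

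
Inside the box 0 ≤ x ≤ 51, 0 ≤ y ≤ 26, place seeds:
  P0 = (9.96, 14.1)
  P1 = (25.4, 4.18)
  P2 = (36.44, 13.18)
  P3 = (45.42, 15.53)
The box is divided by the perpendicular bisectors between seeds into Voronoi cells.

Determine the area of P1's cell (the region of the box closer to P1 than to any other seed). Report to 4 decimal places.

Area of P1's cell: 235.2443

1. box [0,51]×[0,26]: [(0, 0) (51, 0) (51, 26) (0, 26)]
2. ⊥bis P1·P0 via (17.68,9.14): [(11.8077, 0) (51, 0) (51, 26) (28.5123, 26)]  |A|=801.84
3. ⊥bis P1·P2 via (30.92,8.68): [(23.3503, 17.9655) (11.8077, 0) (37.9961, 0)]  |A|=235.2443
4. ⊥bis P1·P3 via (35.41,9.855): [(23.3503, 17.9655) (11.8077, 0) (37.9961, 0)]  |A|=235.2443
5. canonical 3-gon: [(23.3503, 17.9655) (11.8077, 0) (37.9961, 0)]
6. shoelace: 235.2443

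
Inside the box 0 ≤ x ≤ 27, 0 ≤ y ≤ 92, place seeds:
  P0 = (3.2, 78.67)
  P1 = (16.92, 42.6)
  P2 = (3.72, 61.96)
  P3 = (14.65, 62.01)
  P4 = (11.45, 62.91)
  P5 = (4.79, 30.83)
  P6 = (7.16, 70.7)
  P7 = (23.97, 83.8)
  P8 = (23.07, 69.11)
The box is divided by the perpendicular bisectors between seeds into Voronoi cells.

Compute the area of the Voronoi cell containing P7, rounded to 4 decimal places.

Area of P7's cell: 216.7746

1. box [0,27]×[0,92]: [(0, 0) (27, 0) (27, 92) (0, 92)]
2. ⊥bis P7·P0 via (13.585,81.235): [(27, 26.9212) (27, 92) (10.9261, 92)]  |A|=523.0333
3. ⊥bis P7·P1 via (20.445,63.2): [(17.9333, 63.6298) (27, 62.0783) (27, 92) (10.9261, 92)]  |A|=363.6544
4. ⊥bis P7·P2 via (13.845,72.88): [(16.1843, 70.711) (25.1541, 62.3942) (27, 62.0783) (27, 92) (10.9261, 92)]  |A|=339.1689
5. ⊥bis P7·P3 via (19.31,72.905): [(15.2092, 74.659) (27, 69.6158) (27, 92) (10.9261, 92)]  |A|=271.3319
6. ⊥bis P7·P4 via (17.71,73.355): [(15.1527, 74.8876) (16.3444, 74.1734) (27, 69.6158) (27, 92) (10.9261, 92)]  |A|=271.2158
7. ⊥bis P7·P5 via (14.38,57.315): [(15.1527, 74.8876) (16.3444, 74.1734) (27, 69.6158) (27, 92) (10.9261, 92)]  |A|=271.2158
8. ⊥bis P7·P6 via (15.565,77.25): [(14.1072, 79.1206) (18.7716, 73.1353) (27, 69.6158) (27, 92) (10.9261, 92)]  |A|=264.2245
9. ⊥bis P7·P8 via (23.52,76.455): [(14.1072, 79.1206) (15.8168, 76.9269) (27, 76.2418) (27, 92) (10.9261, 92)]  |A|=216.7746
10. canonical 5-gon: [(14.1072, 79.1206) (15.8168, 76.9269) (27, 76.2418) (27, 92) (10.9261, 92)]
11. shoelace: 216.7746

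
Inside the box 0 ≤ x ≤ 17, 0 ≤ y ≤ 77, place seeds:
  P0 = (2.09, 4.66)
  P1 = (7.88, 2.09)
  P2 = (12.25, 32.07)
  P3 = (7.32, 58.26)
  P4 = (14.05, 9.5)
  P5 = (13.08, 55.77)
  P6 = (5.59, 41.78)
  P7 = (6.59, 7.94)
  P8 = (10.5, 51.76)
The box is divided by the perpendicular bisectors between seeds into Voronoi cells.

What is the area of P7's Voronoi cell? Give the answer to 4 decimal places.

1. box [0,17]×[0,77]: [(0, 0) (17, 0) (17, 77) (0, 77)]
2. ⊥bis P7·P0 via (4.34,6.3): [(0, 12.2543) (8.932, 0) (17, 0) (17, 77) (0, 77)]  |A|=1254.2724
3. ⊥bis P7·P1 via (7.235,5.015): [(0, 12.2543) (5.5478, 4.643) (17, 7.1683) (17, 77) (0, 77)]  |A|=1194.4963
4. ⊥bis P7·P2 via (9.42,20.005): [(0, 22.2146) (0, 12.2543) (5.5478, 4.643) (17, 7.1683) (17, 18.227)]  |A|=229.2499
5. ⊥bis P7·P3 via (6.955,33.1): [(0, 22.2146) (0, 12.2543) (5.5478, 4.643) (17, 7.1683) (17, 18.227)]  |A|=229.2499
6. ⊥bis P7·P4 via (10.32,8.72): [(7.8848, 20.3651) (0, 22.2146) (0, 12.2543) (5.5478, 4.643) (10.9246, 5.8286)]  |A|=132.6555
7. ⊥bis P7·P5 via (9.835,31.855): [(7.8848, 20.3651) (0, 22.2146) (0, 12.2543) (5.5478, 4.643) (10.9246, 5.8286)]  |A|=132.6555
8. ⊥bis P7·P6 via (6.09,24.86): [(7.8848, 20.3651) (0, 22.2146) (0, 12.2543) (5.5478, 4.643) (10.9246, 5.8286)]  |A|=132.6555
9. ⊥bis P7·P8 via (8.545,29.85): [(7.8848, 20.3651) (0, 22.2146) (0, 12.2543) (5.5478, 4.643) (10.9246, 5.8286)]  |A|=132.6555
10. canonical 5-gon: [(7.8848, 20.3651) (0, 22.2146) (0, 12.2543) (5.5478, 4.643) (10.9246, 5.8286)]
11. shoelace: 132.6555

Area of P7's cell: 132.6555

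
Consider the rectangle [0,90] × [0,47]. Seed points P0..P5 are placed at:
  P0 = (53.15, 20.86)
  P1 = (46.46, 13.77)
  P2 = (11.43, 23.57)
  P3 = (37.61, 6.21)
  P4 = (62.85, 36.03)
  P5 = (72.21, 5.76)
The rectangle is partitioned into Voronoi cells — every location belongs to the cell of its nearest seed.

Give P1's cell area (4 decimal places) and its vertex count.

1. box [0,90]×[0,47]: [(0, 0) (90, 0) (90, 47) (0, 47)]
2. ⊥bis P1·P0 via (49.805,17.315): [(0, 0) (68.1553, 0) (18.3451, 47) (0, 47)]  |A|=2032.7591
3. ⊥bis P1·P2 via (28.945,18.67): [(23.7219, 0) (68.1553, 0) (33.0016, 33.1704)]  |A|=736.9361
4. ⊥bis P1·P3 via (42.035,9.99): [(30.3451, 23.6746) (50.5688, 0) (68.1553, 0) (33.0016, 33.1704)]  |A|=419.1405
5. ⊥bis P1·P4 via (54.655,24.9): [(30.3451, 23.6746) (50.5688, 0) (68.1553, 0) (33.0016, 33.1704)]  |A|=419.1405
6. ⊥bis P1·P5 via (59.335,9.765): [(30.3451, 23.6746) (50.5688, 0) (56.2974, 0) (58.9881, 8.6499) (33.0016, 33.1704)]  |A|=367.8556
7. canonical 5-gon: [(30.3451, 23.6746) (50.5688, 0) (56.2974, 0) (58.9881, 8.6499) (33.0016, 33.1704)]
8. shoelace: 367.8556

Area of P1's cell: 367.8556 (5 vertices)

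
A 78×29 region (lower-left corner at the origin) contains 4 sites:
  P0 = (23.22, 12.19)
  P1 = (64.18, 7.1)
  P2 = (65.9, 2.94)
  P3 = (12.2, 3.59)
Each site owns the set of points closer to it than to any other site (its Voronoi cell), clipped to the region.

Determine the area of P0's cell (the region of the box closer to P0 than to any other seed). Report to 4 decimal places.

Area of P0's cell: 920.8010

1. box [0,78]×[0,29]: [(0, 0) (78, 0) (78, 29) (0, 29)]
2. ⊥bis P0·P1 via (43.7,9.645): [(0, 0) (42.5014, 0) (46.1052, 29) (0, 29)]  |A|=1284.7963
3. ⊥bis P0·P2 via (44.56,7.565): [(0, 0) (42.5014, 0) (46.1052, 29) (0, 29)]  |A|=1284.7963
4. ⊥bis P0·P3 via (17.71,7.89): [(23.8674, 0) (42.5014, 0) (46.1052, 29) (1.2358, 29)]  |A|=920.801
5. canonical 4-gon: [(23.8674, 0) (42.5014, 0) (46.1052, 29) (1.2358, 29)]
6. shoelace: 920.801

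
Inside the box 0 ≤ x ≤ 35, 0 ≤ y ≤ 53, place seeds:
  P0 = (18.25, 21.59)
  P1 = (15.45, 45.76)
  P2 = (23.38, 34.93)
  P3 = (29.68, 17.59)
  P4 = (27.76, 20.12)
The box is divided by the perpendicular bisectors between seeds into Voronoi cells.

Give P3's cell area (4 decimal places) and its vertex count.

1. box [0,35]×[0,53]: [(0, 0) (35, 0) (35, 53) (0, 53)]
2. ⊥bis P3·P0 via (23.965,19.59): [(17.1094, 0) (35, 0) (35, 51.1225)]  |A|=457.3073
3. ⊥bis P3·P1 via (22.565,31.675): [(29.403, 35.1292) (17.1094, 0) (35, 0) (35, 37.9565)]  |A|=420.4626
4. ⊥bis P3·P2 via (26.53,26.26): [(26.2656, 26.1639) (17.1094, 0) (35, 0) (35, 29.3373)]  |A|=362.167
5. ⊥bis P3·P4 via (28.72,18.855): [(21.8953, 13.6758) (17.1094, 0) (35, 0) (35, 23.6208)]  |A|=277.1065
6. canonical 4-gon: [(21.8953, 13.6758) (17.1094, 0) (35, 0) (35, 23.6208)]
7. shoelace: 277.1065

Area of P3's cell: 277.1065 (4 vertices)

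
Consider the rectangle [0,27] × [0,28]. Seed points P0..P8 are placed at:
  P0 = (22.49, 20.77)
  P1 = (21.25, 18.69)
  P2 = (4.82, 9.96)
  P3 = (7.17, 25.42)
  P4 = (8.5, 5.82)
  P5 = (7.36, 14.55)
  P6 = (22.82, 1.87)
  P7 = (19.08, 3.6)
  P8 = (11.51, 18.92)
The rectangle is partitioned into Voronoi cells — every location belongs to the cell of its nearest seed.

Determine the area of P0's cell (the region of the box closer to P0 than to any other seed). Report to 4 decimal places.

Area of P0's cell: 87.8410

1. box [0,27]×[0,28]: [(0, 0) (27, 0) (27, 28) (0, 28)]
2. ⊥bis P0·P1 via (21.87,19.73): [(27, 16.6717) (27, 28) (7.9977, 28)]  |A|=107.6313
3. ⊥bis P0·P2 via (13.655,15.365): [(27, 16.6717) (27, 28) (7.9977, 28)]  |A|=107.6313
4. ⊥bis P0·P3 via (14.83,23.095): [(15.0438, 23.7995) (27, 16.6717) (27, 28) (16.3188, 28)]  |A|=90.1549
5. ⊥bis P0·P4 via (15.495,13.295): [(15.0438, 23.7995) (27, 16.6717) (27, 28) (16.3188, 28)]  |A|=90.1549
6. ⊥bis P0·P5 via (14.925,17.66): [(15.0438, 23.7995) (27, 16.6717) (27, 28) (16.3188, 28)]  |A|=90.1549
7. ⊥bis P0·P6 via (22.655,11.32): [(15.0438, 23.7995) (27, 16.6717) (27, 28) (16.3188, 28)]  |A|=90.1549
8. ⊥bis P0·P7 via (20.785,12.185): [(15.0438, 23.7995) (27, 16.6717) (27, 28) (16.3188, 28)]  |A|=90.1549
9. ⊥bis P0·P8 via (17,19.845): [(15.8733, 26.5322) (16.4778, 22.9446) (27, 16.6717) (27, 28) (16.3188, 28)]  |A|=87.841
10. canonical 5-gon: [(15.8733, 26.5322) (16.4778, 22.9446) (27, 16.6717) (27, 28) (16.3188, 28)]
11. shoelace: 87.841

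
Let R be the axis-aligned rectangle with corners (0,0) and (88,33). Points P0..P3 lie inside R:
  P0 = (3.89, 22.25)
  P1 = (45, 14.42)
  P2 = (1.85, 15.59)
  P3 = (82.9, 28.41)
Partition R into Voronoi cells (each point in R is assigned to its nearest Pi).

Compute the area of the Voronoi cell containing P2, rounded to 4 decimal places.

Area of P2's cell: 376.7779

1. box [0,88]×[0,33]: [(0, 0) (88, 0) (88, 33) (0, 33)]
2. ⊥bis P2·P0 via (2.87,18.92): [(0, 19.7991) (0, 0) (64.6382, 0)]  |A|=639.8894
3. ⊥bis P2·P1 via (23.425,15.005): [(23.361, 12.6435) (0, 19.7991) (0, 0) (23.0181, 0)]  |A|=376.7779
4. ⊥bis P2·P3 via (42.375,22): [(23.361, 12.6435) (0, 19.7991) (0, 0) (23.0181, 0)]  |A|=376.7779
5. canonical 4-gon: [(23.361, 12.6435) (0, 19.7991) (0, 0) (23.0181, 0)]
6. shoelace: 376.7779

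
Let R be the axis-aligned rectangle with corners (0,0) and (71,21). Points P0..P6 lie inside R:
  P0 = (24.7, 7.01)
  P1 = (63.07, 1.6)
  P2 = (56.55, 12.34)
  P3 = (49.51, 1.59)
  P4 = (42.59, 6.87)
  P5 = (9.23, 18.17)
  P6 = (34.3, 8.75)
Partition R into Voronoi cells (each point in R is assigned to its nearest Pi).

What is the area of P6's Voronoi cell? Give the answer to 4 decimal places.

Area of P6's cell: 210.6281

1. box [0,71]×[0,21]: [(0, 0) (71, 0) (71, 21) (0, 21)]
2. ⊥bis P6·P0 via (29.5,7.88): [(30.9283, 0) (71, 0) (71, 21) (27.122, 21)]  |A|=881.4724
3. ⊥bis P6·P1 via (48.685,5.175): [(30.9283, 0) (47.3989, 0) (52.6179, 21) (27.122, 21)]  |A|=440.6484
4. ⊥bis P6·P2 via (45.425,10.545): [(30.9283, 0) (47.1264, 0) (43.7381, 21) (27.122, 21)]  |A|=344.5498
5. ⊥bis P6·P3 via (41.905,5.17): [(30.9283, 0) (39.4713, 0) (45.1724, 12.1108) (43.7381, 21) (27.122, 21)]  |A|=298.1946
6. ⊥bis P6·P4 via (38.445,7.81): [(30.9283, 0) (36.6739, 0) (41.4362, 21) (27.122, 21)]  |A|=210.6281
7. ⊥bis P6·P5 via (21.765,13.46): [(30.9283, 0) (36.6739, 0) (41.4362, 21) (27.122, 21)]  |A|=210.6281
8. canonical 4-gon: [(30.9283, 0) (36.6739, 0) (41.4362, 21) (27.122, 21)]
9. shoelace: 210.6281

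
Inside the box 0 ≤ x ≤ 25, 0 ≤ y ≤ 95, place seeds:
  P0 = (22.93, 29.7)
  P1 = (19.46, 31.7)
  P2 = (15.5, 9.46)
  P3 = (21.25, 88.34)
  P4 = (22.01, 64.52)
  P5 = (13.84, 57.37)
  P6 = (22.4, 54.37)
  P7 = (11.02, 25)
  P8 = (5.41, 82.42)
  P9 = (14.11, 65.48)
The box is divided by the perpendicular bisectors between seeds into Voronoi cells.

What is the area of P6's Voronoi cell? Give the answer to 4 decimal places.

Area of P6's cell: 137.2840

1. box [0,25]×[0,95]: [(0, 0) (25, 0) (25, 95) (0, 95)]
2. ⊥bis P6·P0 via (22.665,42.035): [(0, 41.5481) (25, 42.0852) (25, 95) (0, 95)]  |A|=1329.5845
3. ⊥bis P6·P1 via (20.93,43.035): [(0, 45.7493) (25, 42.5072) (25, 95) (0, 95)]  |A|=1271.7935
4. ⊥bis P6·P2 via (18.95,31.915): [(0, 45.7493) (25, 42.5072) (25, 95) (0, 95)]  |A|=1271.7935
5. ⊥bis P6·P3 via (21.825,71.355): [(0, 70.6161) (0, 45.7493) (25, 42.5072) (25, 71.4625)]  |A|=672.7764
6. ⊥bis P6·P4 via (22.205,59.445): [(0, 58.5918) (0, 45.7493) (25, 42.5072) (25, 59.5524)]  |A|=373.596
7. ⊥bis P6·P5 via (18.12,55.87): [(19.3343, 59.3347) (13.9395, 43.9416) (25, 42.5072) (25, 59.5524)]  |A|=137.284
8. ⊥bis P6·P7 via (16.71,39.685): [(19.3343, 59.3347) (13.9395, 43.9416) (25, 42.5072) (25, 59.5524)]  |A|=137.284
9. ⊥bis P6·P8 via (13.905,68.395): [(19.3343, 59.3347) (13.9395, 43.9416) (25, 42.5072) (25, 59.5524)]  |A|=137.284
10. ⊥bis P6·P9 via (18.255,59.925): [(19.3343, 59.3347) (13.9395, 43.9416) (25, 42.5072) (25, 59.5524)]  |A|=137.284
11. canonical 4-gon: [(19.3343, 59.3347) (13.9395, 43.9416) (25, 42.5072) (25, 59.5524)]
12. shoelace: 137.284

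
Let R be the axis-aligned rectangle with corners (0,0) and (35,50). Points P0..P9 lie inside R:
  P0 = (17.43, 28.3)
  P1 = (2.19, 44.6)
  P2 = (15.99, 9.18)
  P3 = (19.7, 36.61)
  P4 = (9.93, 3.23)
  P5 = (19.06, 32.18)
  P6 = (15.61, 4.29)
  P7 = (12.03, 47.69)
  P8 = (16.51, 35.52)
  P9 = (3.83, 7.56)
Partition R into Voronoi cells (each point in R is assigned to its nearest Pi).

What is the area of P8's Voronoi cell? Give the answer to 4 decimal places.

Area of P8's cell: 105.3347

1. box [0,35]×[0,50]: [(0, 0) (35, 0) (35, 50) (0, 50)]
2. ⊥bis P8·P0 via (16.97,31.91): [(0, 29.7476) (35, 34.2075) (35, 50) (0, 50)]  |A|=630.7863
3. ⊥bis P8·P1 via (9.35,40.06): [(3.0582, 30.1373) (35, 34.2075) (35, 50) (15.6527, 50)]  |A|=444.3652
4. ⊥bis P8·P2 via (16.25,22.35): [(3.0582, 30.1373) (35, 34.2075) (35, 50) (15.6527, 50)]  |A|=444.3652
5. ⊥bis P8·P3 via (18.105,36.065): [(14.1521, 47.6334) (3.0582, 30.1373) (19.4181, 32.222)]  |A|=131.554
6. ⊥bis P8·P4 via (13.22,19.375): [(14.1521, 47.6334) (3.0582, 30.1373) (19.4181, 32.222)]  |A|=131.554
7. ⊥bis P8·P5 via (17.785,33.85): [(18.6391, 34.502) (14.1521, 47.6334) (3.0582, 30.1373) (14.8982, 31.646)]  |A|=126.1767
8. ⊥bis P8·P6 via (16.06,19.905): [(18.6391, 34.502) (14.1521, 47.6334) (3.0582, 30.1373) (14.8982, 31.646)]  |A|=126.1767
9. ⊥bis P8·P7 via (14.27,41.605): [(18.6391, 34.502) (15.995, 42.24) (9.1299, 39.7128) (3.0582, 30.1373) (14.8982, 31.646)]  |A|=105.3347
10. ⊥bis P8·P9 via (10.17,21.54): [(18.6391, 34.502) (15.995, 42.24) (9.1299, 39.7128) (3.0582, 30.1373) (14.8982, 31.646)]  |A|=105.3347
11. canonical 5-gon: [(18.6391, 34.502) (15.995, 42.24) (9.1299, 39.7128) (3.0582, 30.1373) (14.8982, 31.646)]
12. shoelace: 105.3347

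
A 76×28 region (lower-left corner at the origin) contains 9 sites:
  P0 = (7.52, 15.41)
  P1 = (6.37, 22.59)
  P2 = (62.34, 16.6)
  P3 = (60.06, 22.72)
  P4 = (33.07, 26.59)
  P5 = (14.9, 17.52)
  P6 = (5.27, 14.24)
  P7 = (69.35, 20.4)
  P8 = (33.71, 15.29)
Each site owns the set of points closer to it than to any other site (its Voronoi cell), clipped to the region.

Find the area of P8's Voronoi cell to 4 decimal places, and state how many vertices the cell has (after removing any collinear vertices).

1. box [0,76]×[0,28]: [(0, 0) (76, 0) (76, 28) (0, 28)]
2. ⊥bis P8·P0 via (20.615,15.35): [(20.5447, 0) (76, 0) (76, 28) (20.673, 28)]  |A|=1550.9532
3. ⊥bis P8·P1 via (20.04,18.94): [(20.6418, 21.1938) (20.5447, 0) (76, 0) (76, 28) (22.4591, 28)]  |A|=1544.8748
4. ⊥bis P8·P2 via (48.025,15.945): [(20.6418, 21.1938) (20.5447, 0) (48.7546, 0) (47.4734, 28) (22.4591, 28)]  |A|=764.0667
5. ⊥bis P8·P3 via (46.885,19.005): [(20.6418, 21.1938) (20.5447, 0) (48.7546, 0) (48.0787, 14.7717) (44.3486, 28) (22.4591, 28)]  |A|=743.399
6. ⊥bis P8·P4 via (33.39,20.94): [(20.6373, 20.2177) (20.5447, 0) (48.7546, 0) (48.0787, 14.7717) (46.1358, 21.6619)]  |A|=575.2553
7. ⊥bis P8·P5 via (24.305,16.405): [(24.7849, 20.4526) (22.3601, 0) (48.7546, 0) (48.0787, 14.7717) (46.1358, 21.6619)]  |A|=514.7736
8. ⊥bis P8·P6 via (19.49,14.765): [(24.7849, 20.4526) (22.3601, 0) (48.7546, 0) (48.0787, 14.7717) (46.1358, 21.6619)]  |A|=514.7736
9. ⊥bis P8·P7 via (51.53,17.845): [(24.7849, 20.4526) (22.3601, 0) (48.7546, 0) (48.0787, 14.7717) (46.1358, 21.6619)]  |A|=514.7736
10. canonical 5-gon: [(24.7849, 20.4526) (22.3601, 0) (48.7546, 0) (48.0787, 14.7717) (46.1358, 21.6619)]
11. shoelace: 514.7736

Area of P8's cell: 514.7736 (5 vertices)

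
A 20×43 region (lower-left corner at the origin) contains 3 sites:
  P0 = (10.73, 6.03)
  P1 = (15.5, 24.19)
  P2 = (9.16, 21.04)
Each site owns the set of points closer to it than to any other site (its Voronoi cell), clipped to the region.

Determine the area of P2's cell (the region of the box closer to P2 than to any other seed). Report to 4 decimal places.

1. box [0,20]×[0,43]: [(0, 0) (20, 0) (20, 43) (0, 43)]
2. ⊥bis P2·P0 via (9.945,13.535): [(0, 12.4948) (20, 14.5867) (20, 43) (0, 43)]  |A|=589.1849
3. ⊥bis P2·P1 via (12.33,22.615): [(0, 12.4948) (16.5007, 14.2207) (2.2018, 43) (0, 43)]  |A|=283.3614
4. canonical 4-gon: [(0, 12.4948) (16.5007, 14.2207) (2.2018, 43) (0, 43)]
5. shoelace: 283.3614

Area of P2's cell: 283.3614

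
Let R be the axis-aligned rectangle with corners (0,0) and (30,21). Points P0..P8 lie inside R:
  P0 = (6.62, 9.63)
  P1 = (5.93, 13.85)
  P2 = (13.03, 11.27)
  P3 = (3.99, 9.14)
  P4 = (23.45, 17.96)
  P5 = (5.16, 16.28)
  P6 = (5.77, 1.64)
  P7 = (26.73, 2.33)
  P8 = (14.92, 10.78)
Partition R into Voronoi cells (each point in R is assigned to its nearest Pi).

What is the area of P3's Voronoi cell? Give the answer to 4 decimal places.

Area of P3's cell: 41.1833

1. box [0,30]×[0,21]: [(0, 0) (30, 0) (30, 21) (0, 21)]
2. ⊥bis P3·P0 via (5.305,9.385): [(0, 0) (7.0535, 0) (3.141, 21) (0, 21)]  |A|=107.0425
3. ⊥bis P3·P1 via (4.96,11.495): [(0, 13.538) (0, 0) (7.0535, 0) (4.9079, 11.5165)]  |A|=73.8373
4. ⊥bis P3·P2 via (8.51,10.205): [(0, 13.538) (0, 0) (7.0535, 0) (4.9079, 11.5165)]  |A|=73.8373
5. ⊥bis P3·P4 via (13.72,13.55): [(0, 13.538) (0, 0) (7.0535, 0) (4.9079, 11.5165)]  |A|=73.8373
6. ⊥bis P3·P5 via (4.575,12.71): [(0.3156, 13.408) (0, 13.4597) (0, 0) (7.0535, 0) (4.9079, 11.5165)]  |A|=73.8249
7. ⊥bis P3·P6 via (4.88,5.39): [(0.3156, 13.408) (0, 13.4597) (0, 4.2318) (5.9998, 5.6558) (4.9079, 11.5165)]  |A|=41.1833
8. ⊥bis P3·P7 via (15.36,5.735): [(0.3156, 13.408) (0, 13.4597) (0, 4.2318) (5.9998, 5.6558) (4.9079, 11.5165)]  |A|=41.1833
9. ⊥bis P3·P8 via (9.455,9.96): [(0.3156, 13.408) (0, 13.4597) (0, 4.2318) (5.9998, 5.6558) (4.9079, 11.5165)]  |A|=41.1833
10. canonical 5-gon: [(0.3156, 13.408) (0, 13.4597) (0, 4.2318) (5.9998, 5.6558) (4.9079, 11.5165)]
11. shoelace: 41.1833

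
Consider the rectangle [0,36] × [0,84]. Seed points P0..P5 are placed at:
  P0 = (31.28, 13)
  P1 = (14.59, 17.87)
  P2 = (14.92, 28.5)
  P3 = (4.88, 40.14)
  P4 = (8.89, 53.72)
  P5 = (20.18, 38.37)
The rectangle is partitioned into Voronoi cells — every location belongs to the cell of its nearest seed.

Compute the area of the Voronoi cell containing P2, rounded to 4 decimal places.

1. box [0,36]×[0,84]: [(0, 0) (36, 0) (36, 84) (0, 84)]
2. ⊥bis P2·P0 via (23.1,20.75): [(0, 0) (3.4408, 0) (36, 34.3657) (36, 84) (0, 84)]  |A|=2464.539
3. ⊥bis P2·P1 via (14.755,23.185): [(0, 23.6431) (25.1027, 22.8638) (36, 34.3657) (36, 84) (0, 84)]  |A|=2128.4528
4. ⊥bis P2·P3 via (9.9,34.32): [(0, 25.7808) (0, 23.6431) (25.1027, 22.8638) (36, 34.3657) (36, 56.8324)]  |A|=591.4903
5. ⊥bis P2·P4 via (11.905,41.11): [(20.0221, 43.0508) (0, 25.7808) (0, 23.6431) (25.1027, 22.8638) (36, 34.3657) (36, 46.871)]  |A|=511.9097
6. ⊥bis P2·P5 via (17.55,33.435): [(12.1873, 36.2929) (0, 25.7808) (0, 23.6431) (25.1027, 22.8638) (29.2239, 27.2137)]  |A|=232.3106
7. canonical 5-gon: [(12.1873, 36.2929) (0, 25.7808) (0, 23.6431) (25.1027, 22.8638) (29.2239, 27.2137)]
8. shoelace: 232.3106

Area of P2's cell: 232.3106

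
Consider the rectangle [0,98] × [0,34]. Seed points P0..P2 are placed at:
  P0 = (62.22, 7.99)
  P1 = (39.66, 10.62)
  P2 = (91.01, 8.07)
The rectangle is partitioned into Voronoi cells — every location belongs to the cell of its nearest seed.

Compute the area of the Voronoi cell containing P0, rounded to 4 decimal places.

Area of P0's cell: 841.6022

1. box [0,98]×[0,34]: [(0, 0) (98, 0) (98, 34) (0, 34)]
2. ⊥bis P0·P1 via (50.94,9.305): [(49.8552, 0) (98, 0) (98, 34) (53.8189, 34)]  |A|=1569.5397
3. ⊥bis P0·P2 via (76.615,8.03): [(49.8552, 0) (76.6373, 0) (76.5428, 34) (53.8189, 34)]  |A|=841.6022
4. canonical 4-gon: [(49.8552, 0) (76.6373, 0) (76.5428, 34) (53.8189, 34)]
5. shoelace: 841.6022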